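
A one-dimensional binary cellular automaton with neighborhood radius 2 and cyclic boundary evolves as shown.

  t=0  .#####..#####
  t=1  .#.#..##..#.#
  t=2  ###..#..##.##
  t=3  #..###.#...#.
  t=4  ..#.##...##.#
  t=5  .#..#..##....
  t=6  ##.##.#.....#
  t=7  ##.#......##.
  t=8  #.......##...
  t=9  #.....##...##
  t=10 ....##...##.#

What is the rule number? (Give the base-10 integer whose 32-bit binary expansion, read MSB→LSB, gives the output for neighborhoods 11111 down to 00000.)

  ##### -> #   bit 31 = 1  t=0,i=3
  ####. -> .   bit 30 = 0  t=0,i=4
  ###.# -> #   bit 29 = 1  t=0,i=12
  ###.. -> .   bit 28 = 0  t=0,i=5
  ##.## -> .   bit 27 = 0  t=0,i=0
  ##.#. -> .   bit 26 = 0  t=3,i=6
  ##..# -> #   bit 25 = 1  t=0,i=6
  ##... -> .   bit 24 = 0  t=4,i=6
  #.### -> #   bit 23 = 1  t=0,i=1
  #.##. -> #   bit 22 = 1  t=4,i=4
  #.#.# -> #   bit 21 = 1  t=1,i=1
  #.#.. -> .   bit 20 = 0  t=1,i=3
  #..## -> #   bit 19 = 1  t=0,i=7
  #..#. -> #   bit 18 = 1  t=1,i=9
  #...# -> #   bit 17 = 1  t=3,i=9
  #.... -> .   bit 16 = 0  t=5,i=10
  .#### -> .   bit 15 = 0  t=0,i=2
  .###. -> #   bit 14 = 1  t=3,i=4
  .##.# -> .   bit 13 = 0  t=2,i=9
  .##.. -> .   bit 12 = 0  t=1,i=7
  .#.## -> .   bit 11 = 0  t=4,i=3
  .#.#. -> #   bit 10 = 1  t=1,i=0
  .#..# -> .   bit 9 = 0  t=1,i=4
  .#... -> .   bit 8 = 0  t=3,i=8
  ..### -> .   bit 7 = 0  t=0,i=8
  ..##. -> .   bit 6 = 0  t=1,i=6
  ..#.# -> .   bit 5 = 0  t=1,i=10
  ..#.. -> #   bit 4 = 1  t=2,i=5
  ...## -> #   bit 3 = 1  t=4,i=8
  ...#. -> #   bit 2 = 1  t=3,i=10
  ....# -> #   bit 1 = 1  t=5,i=12
  ..... -> .   bit 0 = 0  t=5,i=11
  bits 10100010111011100100010000011110 = 2733523998

2733523998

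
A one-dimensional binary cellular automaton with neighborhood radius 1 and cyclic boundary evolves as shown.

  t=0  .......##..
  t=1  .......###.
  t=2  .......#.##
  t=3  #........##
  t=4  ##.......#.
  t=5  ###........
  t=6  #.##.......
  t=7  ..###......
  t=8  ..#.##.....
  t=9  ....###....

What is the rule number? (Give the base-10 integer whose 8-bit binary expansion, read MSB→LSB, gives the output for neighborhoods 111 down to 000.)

88

  ### -> .   bit 7 = 0  t=1,i=8
  ##. -> #   bit 6 = 1  t=0,i=8
  #.# -> .   bit 5 = 0  t=2,i=8
  #.. -> #   bit 4 = 1  t=0,i=9
  .## -> #   bit 3 = 1  t=0,i=7
  .#. -> .   bit 2 = 0  t=2,i=7
  ..# -> .   bit 1 = 0  t=0,i=6
  ... -> .   bit 0 = 0  t=0,i=0
  bits 01011000 = 88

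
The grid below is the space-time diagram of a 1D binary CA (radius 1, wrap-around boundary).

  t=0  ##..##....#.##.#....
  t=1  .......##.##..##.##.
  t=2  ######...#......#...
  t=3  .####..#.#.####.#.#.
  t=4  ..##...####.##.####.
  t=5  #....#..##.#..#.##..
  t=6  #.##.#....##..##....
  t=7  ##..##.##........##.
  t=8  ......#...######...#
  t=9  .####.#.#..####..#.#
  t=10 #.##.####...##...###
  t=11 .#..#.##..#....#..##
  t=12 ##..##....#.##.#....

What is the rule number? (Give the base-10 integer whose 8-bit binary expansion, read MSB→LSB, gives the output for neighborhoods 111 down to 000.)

165

  ### -> #   bit 7 = 1  t=2,i=1
  ##. -> .   bit 6 = 0  t=0,i=1
  #.# -> #   bit 5 = 1  t=0,i=11
  #.. -> .   bit 4 = 0  t=0,i=2
  .## -> .   bit 3 = 0  t=0,i=0
  .#. -> #   bit 2 = 1  t=0,i=10
  ..# -> .   bit 1 = 0  t=0,i=3
  ... -> #   bit 0 = 1  t=0,i=7
  bits 10100101 = 165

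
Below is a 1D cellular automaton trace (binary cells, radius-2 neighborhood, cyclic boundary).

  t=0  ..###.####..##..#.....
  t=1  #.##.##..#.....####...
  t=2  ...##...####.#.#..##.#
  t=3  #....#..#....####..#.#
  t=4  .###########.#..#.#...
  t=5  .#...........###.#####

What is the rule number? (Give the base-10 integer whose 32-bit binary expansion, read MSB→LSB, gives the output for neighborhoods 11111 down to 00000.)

431318934

  #####|.  b31=0 t=4,i=3
  ####.|.  b30=0 t=0,i=8
  ###.#|.  b29=0 t=0,i=4
  ###..|#  b28=1 t=0,i=9
  ##.##|#  b27=1 t=0,i=5
  ##.#.|.  b26=0 t=2,i=12
  ##..#|.  b25=0 t=0,i=10
  ##...|#  b24=1 t=1,i=19
  #.###|#  b23=1 t=0,i=6
  #.##.|.  b22=0 t=1,i=2
  #.#.#|#  b21=1 t=2,i=13
  #.#..|#  b20=1 t=2,i=15
  #..##|.  b19=0 t=0,i=11
  #..#.|#  b18=1 t=0,i=15
  #...#|.  b17=0 t=1,i=20
  #....|#  b16=1 t=0,i=18
  .####|.  b15=0 t=0,i=7
  .###.|#  b14=1 t=0,i=3
  .##.#|#  b13=1 t=1,i=3
  .##..|.  b12=0 t=0,i=13
  .#.##|.  b11=0 t=1,i=1
  .#.#.|#  b10=1 t=2,i=14
  .#..#|#  b9=1 t=2,i=16
  .#...|#  b8=1 t=0,i=17
  ..###|#  b7=1 t=0,i=2
  ..##.|.  b6=0 t=0,i=12
  ..#.#|.  b5=0 t=1,i=0
  ..#..|#  b4=1 t=0,i=16
  ...##|.  b3=0 t=0,i=1
  ...#.|#  b2=1 t=1,i=21
  ....#|#  b1=1 t=0,i=0
  .....|.  b0=0 t=0,i=19
  bits 00011001101101010110011110010110 = 431318934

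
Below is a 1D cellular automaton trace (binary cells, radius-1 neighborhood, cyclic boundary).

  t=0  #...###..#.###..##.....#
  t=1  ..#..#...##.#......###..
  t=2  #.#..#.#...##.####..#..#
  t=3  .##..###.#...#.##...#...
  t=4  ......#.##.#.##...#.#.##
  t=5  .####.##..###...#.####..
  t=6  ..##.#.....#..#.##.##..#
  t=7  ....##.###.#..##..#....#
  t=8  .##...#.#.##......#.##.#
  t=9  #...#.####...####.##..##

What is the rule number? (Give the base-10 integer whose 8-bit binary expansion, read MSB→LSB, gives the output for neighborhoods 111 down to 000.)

  nb ###: next=#  (t=0,i=5, bit7=1)
  nb ##.: next=.  (t=0,i=0, bit6=0)
  nb #.#: next=#  (t=0,i=10, bit5=1)
  nb #..: next=.  (t=0,i=1, bit4=0)
  nb .##: next=.  (t=0,i=4, bit3=0)
  nb .#.: next=#  (t=0,i=9, bit2=1)
  nb ..#: next=.  (t=0,i=3, bit1=0)
  nb ...: next=#  (t=0,i=2, bit0=1)
  bits 10100101 = 165

165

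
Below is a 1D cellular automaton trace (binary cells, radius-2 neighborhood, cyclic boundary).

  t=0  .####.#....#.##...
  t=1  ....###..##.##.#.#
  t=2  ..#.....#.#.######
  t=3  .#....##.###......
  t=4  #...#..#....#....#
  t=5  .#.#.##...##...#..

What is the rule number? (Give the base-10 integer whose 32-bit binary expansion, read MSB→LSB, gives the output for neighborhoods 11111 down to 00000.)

  nb #####: next=.  (t=2,i=14, bit31=0)
  nb ####.: next=.  (t=0,i=3, bit30=0)
  nb ###.#: next=#  (t=0,i=4, bit29=1)
  nb ###..: next=.  (t=1,i=6, bit28=0)
  nb ##.##: next=.  (t=1,i=11, bit27=0)
  nb ##.#.: next=#  (t=0,i=5, bit26=1)
  nb ##..#: next=.  (t=1,i=7, bit25=0)
  nb ##...: next=#  (t=0,i=15, bit24=1)
  nb #.###: next=.  (t=2,i=12, bit23=0)
  nb #.##.: next=#  (t=0,i=13, bit22=1)
  nb #.#.#: next=#  (t=1,i=15, bit21=1)
  nb #.#..: next=#  (t=0,i=6, bit20=1)
  nb #..##: next=#  (t=1,i=8, bit19=1)
  nb #..#.: next=#  (t=2,i=1, bit18=1)
  nb #...#: next=.  (t=4,i=2, bit17=0)
  nb #....: next=.  (t=0,i=8, bit16=0)
  nb .####: next=.  (t=0,i=2, bit15=0)
  nb .###.: next=.  (t=1,i=5, bit14=0)
  nb .##.#: next=#  (t=1,i=10, bit13=1)
  nb .##..: next=.  (t=0,i=14, bit12=0)
  nb .#.##: next=#  (t=0,i=12, bit11=1)
  nb .#.#.: next=#  (t=1,i=16, bit10=1)
  nb .#..#: next=#  (t=4,i=5, bit9=1)
  nb .#...: next=.  (t=0,i=7, bit8=0)
  nb ..###: next=.  (t=0,i=1, bit7=0)
  nb ..##.: next=.  (t=1,i=9, bit6=0)
  nb ..#.#: next=.  (t=0,i=11, bit5=0)
  nb ..#..: next=.  (t=2,i=2, bit4=0)
  nb ...##: next=.  (t=0,i=0, bit3=0)
  nb ...#.: next=#  (t=0,i=10, bit2=1)
  nb ....#: next=#  (t=0,i=9, bit1=1)
  nb .....: next=.  (t=2,i=5, bit0=0)
  bits 00100101011111000010111000000110 = 628895238

628895238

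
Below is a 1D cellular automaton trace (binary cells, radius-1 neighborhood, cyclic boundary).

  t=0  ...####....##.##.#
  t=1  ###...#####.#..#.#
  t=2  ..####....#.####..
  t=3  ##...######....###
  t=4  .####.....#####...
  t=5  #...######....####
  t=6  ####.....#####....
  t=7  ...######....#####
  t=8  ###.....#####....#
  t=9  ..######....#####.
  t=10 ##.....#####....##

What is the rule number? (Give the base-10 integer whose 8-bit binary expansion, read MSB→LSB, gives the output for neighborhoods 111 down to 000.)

  nb ###: next=.  (t=0,i=4, bit7=0)
  nb ##.: next=#  (t=0,i=6, bit6=1)
  nb #.#: next=.  (t=0,i=13, bit5=0)
  nb #..: next=#  (t=0,i=0, bit4=1)
  nb .##: next=.  (t=0,i=3, bit3=0)
  nb .#.: next=#  (t=0,i=17, bit2=1)
  nb ..#: next=#  (t=0,i=2, bit1=1)
  nb ...: next=#  (t=0,i=1, bit0=1)
  bits 01010111 = 87

87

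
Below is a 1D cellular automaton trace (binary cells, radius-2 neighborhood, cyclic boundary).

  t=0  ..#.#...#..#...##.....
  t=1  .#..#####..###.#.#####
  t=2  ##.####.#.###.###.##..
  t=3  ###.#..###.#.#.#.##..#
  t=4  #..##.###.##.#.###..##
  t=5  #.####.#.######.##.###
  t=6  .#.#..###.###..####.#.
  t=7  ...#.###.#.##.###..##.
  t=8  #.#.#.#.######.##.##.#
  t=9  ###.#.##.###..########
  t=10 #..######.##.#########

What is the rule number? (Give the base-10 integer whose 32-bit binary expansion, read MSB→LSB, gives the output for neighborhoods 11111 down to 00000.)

2642143701

  nb #####: next=#  (t=1,i=6, bit31=1)
  nb ####.: next=.  (t=1,i=7, bit30=0)
  nb ###.#: next=.  (t=1,i=13, bit29=0)
  nb ###..: next=#  (t=1,i=8, bit28=1)
  nb ##.##: next=#  (t=2,i=2, bit27=1)
  nb ##.#.: next=#  (t=1,i=0, bit26=1)
  nb ##..#: next=.  (t=1,i=9, bit25=0)
  nb ##...: next=#  (t=0,i=17, bit24=1)
  nb #.###: next=.  (t=1,i=17, bit23=0)
  nb #.##.: next=#  (t=2,i=18, bit22=1)
  nb #.#.#: next=#  (t=1,i=15, bit21=1)
  nb #.#..: next=#  (t=0,i=4, bit20=1)
  nb #..##: next=#  (t=1,i=3, bit19=1)
  nb #..#.: next=.  (t=0,i=10, bit18=0)
  nb #...#: next=#  (t=0,i=6, bit17=1)
  nb #....: next=#  (t=0,i=18, bit16=1)
  nb .####: next=#  (t=1,i=5, bit15=1)
  nb .###.: next=#  (t=1,i=12, bit14=1)
  nb .##.#: next=#  (t=2,i=1, bit13=1)
  nb .##..: next=.  (t=0,i=16, bit12=0)
  nb .#.##: next=#  (t=1,i=16, bit11=1)
  nb .#.#.: next=.  (t=0,i=3, bit10=0)
  nb .#..#: next=.  (t=0,i=9, bit9=0)
  nb .#...: next=#  (t=0,i=5, bit8=1)
  nb ..###: next=#  (t=1,i=4, bit7=1)
  nb ..##.: next=#  (t=0,i=15, bit6=1)
  nb ..#.#: next=.  (t=0,i=2, bit5=0)
  nb ..#..: next=#  (t=0,i=8, bit4=1)
  nb ...##: next=.  (t=0,i=14, bit3=0)
  nb ...#.: next=#  (t=0,i=1, bit2=1)
  nb ....#: next=.  (t=0,i=0, bit1=0)
  nb .....: next=#  (t=0,i=19, bit0=1)
  bits 10011101011110111110100111010101 = 2642143701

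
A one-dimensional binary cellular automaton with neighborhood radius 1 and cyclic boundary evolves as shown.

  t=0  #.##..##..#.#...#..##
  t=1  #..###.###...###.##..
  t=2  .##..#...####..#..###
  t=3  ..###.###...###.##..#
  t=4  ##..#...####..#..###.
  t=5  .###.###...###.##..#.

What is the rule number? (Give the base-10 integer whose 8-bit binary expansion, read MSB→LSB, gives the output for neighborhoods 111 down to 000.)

83

  ### -> .   bit 7 = 0  t=0,i=20
  ##. -> #   bit 6 = 1  t=0,i=0
  #.# -> .   bit 5 = 0  t=0,i=1
  #.. -> #   bit 4 = 1  t=0,i=4
  .## -> .   bit 3 = 0  t=0,i=2
  .#. -> .   bit 2 = 0  t=0,i=10
  ..# -> #   bit 1 = 1  t=0,i=5
  ... -> #   bit 0 = 1  t=0,i=14
  bits 01010011 = 83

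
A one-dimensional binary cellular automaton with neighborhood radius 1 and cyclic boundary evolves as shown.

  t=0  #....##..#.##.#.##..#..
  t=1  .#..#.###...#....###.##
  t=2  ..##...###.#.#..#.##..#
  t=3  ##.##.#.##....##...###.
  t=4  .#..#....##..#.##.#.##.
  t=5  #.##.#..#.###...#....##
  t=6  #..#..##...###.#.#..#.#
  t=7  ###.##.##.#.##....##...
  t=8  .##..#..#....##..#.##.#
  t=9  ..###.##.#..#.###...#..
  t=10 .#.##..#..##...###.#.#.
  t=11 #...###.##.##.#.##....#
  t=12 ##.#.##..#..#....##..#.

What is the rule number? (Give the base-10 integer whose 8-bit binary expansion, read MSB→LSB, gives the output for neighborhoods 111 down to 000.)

  nb ###: next=#  (t=1,i=7, bit7=1)
  nb ##.: next=#  (t=0,i=6, bit6=1)
  nb #.#: next=.  (t=0,i=10, bit5=0)
  nb #..: next=#  (t=0,i=1, bit4=1)
  nb .##: next=.  (t=0,i=5, bit3=0)
  nb .#.: next=.  (t=0,i=0, bit2=0)
  nb ..#: next=#  (t=0,i=4, bit1=1)
  nb ...: next=.  (t=0,i=2, bit0=0)
  bits 11010010 = 210

210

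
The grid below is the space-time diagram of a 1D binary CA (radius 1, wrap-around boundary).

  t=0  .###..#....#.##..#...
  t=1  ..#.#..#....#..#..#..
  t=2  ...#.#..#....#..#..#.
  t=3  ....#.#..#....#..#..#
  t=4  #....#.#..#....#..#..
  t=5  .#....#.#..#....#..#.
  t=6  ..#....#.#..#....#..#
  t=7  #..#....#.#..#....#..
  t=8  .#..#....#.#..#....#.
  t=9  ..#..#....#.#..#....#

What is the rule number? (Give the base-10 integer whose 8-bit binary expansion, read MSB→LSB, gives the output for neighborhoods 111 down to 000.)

  nb ###: next=#  (t=0,i=2, bit7=1)
  nb ##.: next=.  (t=0,i=3, bit6=0)
  nb #.#: next=#  (t=0,i=12, bit5=1)
  nb #..: next=#  (t=0,i=4, bit4=1)
  nb .##: next=.  (t=0,i=1, bit3=0)
  nb .#.: next=.  (t=0,i=6, bit2=0)
  nb ..#: next=.  (t=0,i=0, bit1=0)
  nb ...: next=.  (t=0,i=8, bit0=0)
  bits 10110000 = 176

176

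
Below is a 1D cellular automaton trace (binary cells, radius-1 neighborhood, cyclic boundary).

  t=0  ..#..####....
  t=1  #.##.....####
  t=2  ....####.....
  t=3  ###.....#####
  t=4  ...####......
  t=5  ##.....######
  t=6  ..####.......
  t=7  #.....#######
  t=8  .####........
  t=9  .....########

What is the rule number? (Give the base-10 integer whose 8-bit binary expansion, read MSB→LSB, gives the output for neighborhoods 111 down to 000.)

21

  ### -> .   bit 7 = 0  t=0,i=6
  ##. -> .   bit 6 = 0  t=0,i=8
  #.# -> .   bit 5 = 0  t=1,i=1
  #.. -> #   bit 4 = 1  t=0,i=3
  .## -> .   bit 3 = 0  t=0,i=5
  .#. -> #   bit 2 = 1  t=0,i=2
  ..# -> .   bit 1 = 0  t=0,i=1
  ... -> #   bit 0 = 1  t=0,i=0
  bits 00010101 = 21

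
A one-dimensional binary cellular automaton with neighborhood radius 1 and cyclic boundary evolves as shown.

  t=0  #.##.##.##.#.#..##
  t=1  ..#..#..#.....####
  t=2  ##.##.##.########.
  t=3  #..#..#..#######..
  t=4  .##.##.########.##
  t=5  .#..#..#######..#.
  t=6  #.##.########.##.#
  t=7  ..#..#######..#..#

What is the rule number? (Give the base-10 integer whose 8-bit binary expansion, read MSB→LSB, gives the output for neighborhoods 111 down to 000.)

  ###|#  b7=1 t=0,i=17
  ##.|.  b6=0 t=0,i=0
  #.#|.  b5=0 t=0,i=1
  #..|#  b4=1 t=0,i=14
  .##|#  b3=1 t=0,i=2
  .#.|.  b2=0 t=0,i=11
  ..#|#  b1=1 t=0,i=15
  ...|#  b0=1 t=1,i=10
  bits 10011011 = 155

155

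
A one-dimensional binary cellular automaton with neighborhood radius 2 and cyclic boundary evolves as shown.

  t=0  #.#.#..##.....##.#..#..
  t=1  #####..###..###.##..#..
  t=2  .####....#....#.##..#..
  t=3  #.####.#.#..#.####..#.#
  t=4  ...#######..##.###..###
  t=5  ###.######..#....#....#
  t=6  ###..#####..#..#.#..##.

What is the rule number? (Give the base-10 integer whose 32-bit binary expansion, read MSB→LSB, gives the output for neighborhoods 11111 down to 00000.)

4117929082

  nb #####: next=#  (t=1,i=2, bit31=1)
  nb ####.: next=#  (t=1,i=3, bit30=1)
  nb ###.#: next=#  (t=1,i=14, bit29=1)
  nb ###..: next=#  (t=1,i=4, bit28=1)
  nb ##.##: next=.  (t=1,i=15, bit27=0)
  nb ##.#.: next=#  (t=0,i=16, bit26=1)
  nb ##..#: next=.  (t=1,i=5, bit25=0)
  nb ##...: next=#  (t=0,i=9, bit24=1)
  nb #.###: next=.  (t=3,i=2, bit23=0)
  nb #.##.: next=#  (t=1,i=16, bit22=1)
  nb #.#.#: next=#  (t=0,i=2, bit21=1)
  nb #.#..: next=#  (t=0,i=4, bit20=1)
  nb #..##: next=.  (t=0,i=6, bit19=0)
  nb #..#.: next=.  (t=0,i=19, bit18=0)
  nb #...#: next=#  (t=2,i=22, bit17=1)
  nb #....: next=.  (t=0,i=10, bit16=0)
  nb .####: next=#  (t=1,i=1, bit15=1)
  nb .###.: next=.  (t=1,i=8, bit14=0)
  nb .##.#: next=.  (t=0,i=15, bit13=0)
  nb .##..: next=#  (t=0,i=8, bit12=1)
  nb .#.##: next=#  (t=2,i=15, bit11=1)
  nb .#.#.: next=#  (t=0,i=1, bit10=1)
  nb .#..#: next=.  (t=0,i=5, bit9=0)
  nb .#...: next=.  (t=2,i=10, bit8=0)
  nb ..###: next=.  (t=1,i=0, bit7=0)
  nb ..##.: next=#  (t=0,i=7, bit6=1)
  nb ..#.#: next=#  (t=0,i=0, bit5=1)
  nb ..#..: next=#  (t=0,i=20, bit4=1)
  nb ...##: next=#  (t=0,i=13, bit3=1)
  nb ...#.: next=.  (t=2,i=8, bit2=0)
  nb ....#: next=#  (t=0,i=12, bit1=1)
  nb .....: next=.  (t=0,i=11, bit0=0)
  bits 11110101011100101001110001111010 = 4117929082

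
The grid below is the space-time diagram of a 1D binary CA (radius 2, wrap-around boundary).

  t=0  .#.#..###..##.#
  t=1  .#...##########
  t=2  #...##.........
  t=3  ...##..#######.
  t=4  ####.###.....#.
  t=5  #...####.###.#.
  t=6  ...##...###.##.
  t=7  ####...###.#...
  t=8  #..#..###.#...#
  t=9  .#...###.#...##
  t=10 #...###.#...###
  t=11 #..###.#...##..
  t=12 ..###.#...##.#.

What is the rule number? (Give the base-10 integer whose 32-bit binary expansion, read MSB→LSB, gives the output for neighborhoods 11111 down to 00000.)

514416875

  ##### -> .   bit 31 = 0  t=1,i=7
  ####. -> .   bit 30 = 0  t=1,i=13
  ###.# -> .   bit 29 = 0  t=1,i=14
  ###.. -> #   bit 28 = 1  t=0,i=8
  ##.## -> #   bit 27 = 1  t=4,i=4
  ##.#. -> #   bit 26 = 1  t=0,i=13
  ##..# -> #   bit 25 = 1  t=0,i=9
  ##... -> .   bit 24 = 0  t=2,i=6
  #.### -> #   bit 23 = 1  t=4,i=0
  #.##. -> .   bit 22 = 0  t=6,i=12
  #.#.# -> #   bit 21 = 1  t=0,i=1
  #.#.. -> .   bit 20 = 0  t=0,i=3
  #..## -> #   bit 19 = 1  t=0,i=5
  #..#. -> .   bit 18 = 0  t=8,i=2
  #...# -> .   bit 17 = 0  t=1,i=3
  #.... -> #   bit 16 = 1  t=2,i=7
  .#### -> .   bit 15 = 0  t=1,i=6
  .###. -> #   bit 14 = 1  t=0,i=7
  .##.# -> #   bit 13 = 1  t=0,i=12
  .##.. -> .   bit 12 = 0  t=2,i=5
  .#.## -> .   bit 11 = 0  t=4,i=14
  .#.#. -> .   bit 10 = 0  t=0,i=0
  .#..# -> .   bit 9 = 0  t=0,i=4
  .#... -> .   bit 8 = 0  t=1,i=2
  ..### -> #   bit 7 = 1  t=0,i=6
  ..##. -> #   bit 6 = 1  t=0,i=11
  ..#.# -> #   bit 5 = 1  t=4,i=13
  ..#.. -> .   bit 4 = 0  t=2,i=0
  ...## -> #   bit 3 = 1  t=1,i=4
  ...#. -> .   bit 2 = 0  t=2,i=14
  ....# -> #   bit 1 = 1  t=2,i=13
  ..... -> #   bit 0 = 1  t=2,i=8
  bits 00011110101010010110000011101011 = 514416875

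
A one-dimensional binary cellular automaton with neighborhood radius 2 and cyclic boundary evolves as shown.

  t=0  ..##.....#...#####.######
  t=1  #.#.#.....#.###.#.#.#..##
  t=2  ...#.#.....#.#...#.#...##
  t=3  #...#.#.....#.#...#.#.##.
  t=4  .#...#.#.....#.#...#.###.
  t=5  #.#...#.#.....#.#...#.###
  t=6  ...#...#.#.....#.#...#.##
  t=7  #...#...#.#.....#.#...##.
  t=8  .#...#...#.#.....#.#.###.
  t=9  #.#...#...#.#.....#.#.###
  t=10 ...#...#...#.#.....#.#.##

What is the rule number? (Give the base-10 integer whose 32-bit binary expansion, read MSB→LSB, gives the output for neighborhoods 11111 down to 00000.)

1531243976

  [31] ##### => .  t=0,i=15
  [30] ####. => #  t=0,i=16
  [29] ###.# => .  t=0,i=17
  [28] ###.. => #  t=0,i=24
  [27] ##.## => #  t=0,i=18
  [26] ##.#. => .  t=1,i=1
  [25] ##..# => #  t=0,i=0
  [24] ##... => #  t=0,i=4
  [23] #.### => .  t=0,i=19
  [22] #.##. => #  t=3,i=22
  [21] #.#.# => .  t=1,i=2
  [20] #.#.. => .  t=1,i=4
  [19] #..## => .  t=0,i=1
  [18] #..#. => #  t=4,i=0
  [17] #...# => .  t=0,i=11
  [16] #.... => .  t=0,i=5
  [15] .#### => #  t=0,i=14
  [14] .###. => #  t=1,i=13
  [13] .##.# => #  t=3,i=23
  [12] .##.. => .  t=0,i=3
  [11] .#.## => #  t=1,i=11
  [10] .#.#. => #  t=1,i=3
  [9] .#..# => .  t=1,i=21
  [8] .#... => #  t=0,i=10
  [7] ..### => #  t=0,i=13
  [6] ..##. => #  t=0,i=2
  [5] ..#.# => .  t=1,i=10
  [4] ..#.. => .  t=0,i=9
  [3] ...## => #  t=0,i=12
  [2] ...#. => .  t=0,i=8
  [1] ....# => .  t=0,i=7
  [0] ..... => .  t=0,i=6
  bits 01011011010001001110110111001000 = 1531243976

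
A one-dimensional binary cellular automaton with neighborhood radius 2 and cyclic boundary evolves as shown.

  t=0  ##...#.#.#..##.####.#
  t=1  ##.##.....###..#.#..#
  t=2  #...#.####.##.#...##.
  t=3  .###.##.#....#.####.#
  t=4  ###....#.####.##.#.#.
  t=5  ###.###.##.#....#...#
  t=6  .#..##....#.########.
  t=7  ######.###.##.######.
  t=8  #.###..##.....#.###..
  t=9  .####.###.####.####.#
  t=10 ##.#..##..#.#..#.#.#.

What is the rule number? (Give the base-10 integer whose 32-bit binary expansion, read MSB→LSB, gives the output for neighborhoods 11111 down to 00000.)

  ##### -> #   bit 31 = 1  t=6,i=14
  ####. -> #   bit 30 = 1  t=0,i=17
  ###.# -> .   bit 29 = 0  t=0,i=18
  ###.. -> #   bit 28 = 1  t=0,i=1
  ##.## -> .   bit 27 = 0  t=0,i=14
  ##.#. -> #   bit 26 = 1  t=2,i=13
  ##..# -> .   bit 25 = 0  t=1,i=13
  ##... -> .   bit 24 = 0  t=0,i=2
  #.### -> #   bit 23 = 1  t=0,i=15
  #.##. -> .   bit 22 = 0  t=1,i=3
  #.#.# -> .   bit 21 = 0  t=0,i=7
  #.#.. -> .   bit 20 = 0  t=0,i=9
  #..## -> #   bit 19 = 1  t=0,i=11
  #..#. -> #   bit 18 = 1  t=1,i=14
  #...# -> #   bit 17 = 1  t=0,i=3
  #.... -> #   bit 16 = 1  t=1,i=6
  .#### -> .   bit 15 = 0  t=0,i=16
  .###. -> #   bit 14 = 1  t=0,i=0
  .##.# -> .   bit 13 = 0  t=0,i=13
  .##.. -> #   bit 12 = 1  t=1,i=4
  .#.## -> #   bit 11 = 1  t=2,i=5
  .#.#. -> .   bit 10 = 0  t=0,i=6
  .#..# -> #   bit 9 = 1  t=0,i=10
  .#... -> #   bit 8 = 1  t=2,i=1
  ..### -> .   bit 7 = 0  t=1,i=10
  ..##. -> #   bit 6 = 1  t=0,i=12
  ..#.# -> .   bit 5 = 0  t=0,i=5
  ..#.. -> #   bit 4 = 1  t=5,i=16
  ...## -> #   bit 3 = 1  t=1,i=9
  ...#. -> #   bit 2 = 1  t=0,i=4
  ....# -> #   bit 1 = 1  t=1,i=8
  ..... -> #   bit 0 = 1  t=1,i=7
  bits 11010100100011110101101101011111 = 3566164831

3566164831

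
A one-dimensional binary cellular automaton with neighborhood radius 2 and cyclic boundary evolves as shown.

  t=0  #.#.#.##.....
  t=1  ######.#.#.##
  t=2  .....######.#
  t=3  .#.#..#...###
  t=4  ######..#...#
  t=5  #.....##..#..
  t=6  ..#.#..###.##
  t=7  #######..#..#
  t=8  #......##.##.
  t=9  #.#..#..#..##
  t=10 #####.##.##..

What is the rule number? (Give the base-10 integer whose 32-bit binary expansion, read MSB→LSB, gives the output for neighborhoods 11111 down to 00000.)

  [31] ##### => .  t=1,i=0
  [30] ####. => .  t=1,i=4
  [29] ###.# => #  t=1,i=5
  [28] ###.. => .  t=4,i=5
  [27] ##.## => .  t=6,i=10
  [26] ##.#. => #  t=1,i=6
  [25] ##..# => #  t=4,i=6
  [24] ##... => .  t=0,i=8
  [23] #.### => .  t=1,i=11
  [22] #.##. => .  t=0,i=6
  [21] #.#.# => #  t=0,i=2
  [20] #.#.. => #  t=2,i=12
  [19] #..## => #  t=6,i=6
  [18] #..#. => #  t=3,i=5
  [17] #...# => #  t=3,i=8
  [16] #.... => #  t=0,i=9
  [15] .#### => #  t=1,i=12
  [14] .###. => .  t=3,i=11
  [13] .##.# => #  t=8,i=8
  [12] .##.. => #  t=0,i=7
  [11] .#.## => #  t=0,i=5
  [10] .#.#. => #  t=0,i=1
  [9] .#..# => #  t=3,i=4
  [8] .#... => .  t=2,i=0
  [7] ..### => .  t=2,i=5
  [6] ..##. => .  t=5,i=6
  [5] ..#.# => #  t=0,i=0
  [4] ..#.. => .  t=3,i=6
  [3] ...## => .  t=2,i=4
  [2] ...#. => #  t=0,i=12
  [1] ....# => #  t=0,i=11
  [0] ..... => .  t=0,i=10
  bits 00100110001111111011111000100110 = 641711654

641711654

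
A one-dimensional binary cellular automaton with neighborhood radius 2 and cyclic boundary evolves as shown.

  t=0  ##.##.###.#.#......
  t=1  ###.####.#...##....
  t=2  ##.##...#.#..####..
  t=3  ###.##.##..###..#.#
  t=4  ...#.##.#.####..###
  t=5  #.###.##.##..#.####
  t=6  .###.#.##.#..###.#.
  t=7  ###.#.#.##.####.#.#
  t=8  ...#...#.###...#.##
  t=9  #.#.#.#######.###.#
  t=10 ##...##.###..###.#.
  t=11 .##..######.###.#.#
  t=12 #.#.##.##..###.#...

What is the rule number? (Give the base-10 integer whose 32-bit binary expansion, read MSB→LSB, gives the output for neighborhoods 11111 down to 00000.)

2643033060

  [31] ##### => #  t=5,i=17
  [30] ####. => .  t=1,i=6
  [29] ###.# => .  t=0,i=8
  [28] ###.. => #  t=2,i=16
  [27] ##.## => #  t=0,i=2
  [26] ##.#. => #  t=0,i=9
  [25] ##..# => .  t=2,i=17
  [24] ##... => #  t=1,i=15
  [23] #.### => #  t=0,i=6
  [22] #.##. => .  t=0,i=3
  [21] #.#.# => .  t=0,i=10
  [20] #.#.. => .  t=0,i=12
  [19] #..## => #  t=2,i=12
  [18] #..#. => .  t=3,i=15
  [17] #...# => .  t=1,i=11
  [16] #.... => #  t=0,i=14
  [15] .#### => .  t=1,i=5
  [14] .###. => #  t=0,i=7
  [13] .##.# => #  t=0,i=1
  [12] .##.. => #  t=1,i=14
  [11] .#.## => #  t=3,i=17
  [10] .#.#. => .  t=0,i=11
  [9] .#..# => #  t=2,i=11
  [8] .#... => #  t=0,i=13
  [7] ..### => #  t=1,i=0
  [6] ..##. => #  t=0,i=0
  [5] ..#.# => #  t=2,i=8
  [4] ..#.. => .  t=8,i=3
  [3] ...## => .  t=0,i=18
  [2] ...#. => #  t=2,i=7
  [1] ....# => .  t=0,i=17
  [0] ..... => .  t=0,i=15
  bits 10011101100010010111101111100100 = 2643033060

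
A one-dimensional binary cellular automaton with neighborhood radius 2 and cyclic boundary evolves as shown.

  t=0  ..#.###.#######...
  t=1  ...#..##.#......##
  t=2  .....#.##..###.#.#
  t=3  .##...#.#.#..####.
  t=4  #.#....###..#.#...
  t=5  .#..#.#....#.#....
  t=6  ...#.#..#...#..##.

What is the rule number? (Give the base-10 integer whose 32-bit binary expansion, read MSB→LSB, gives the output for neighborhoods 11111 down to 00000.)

741194761

  [31] ##### => .  t=0,i=10
  [30] ####. => .  t=0,i=13
  [29] ###.# => #  t=0,i=6
  [28] ###.. => .  t=0,i=14
  [27] ##.## => #  t=0,i=7
  [26] ##.#. => #  t=1,i=8
  [25] ##..# => .  t=2,i=9
  [24] ##... => .  t=0,i=15
  [23] #.### => .  t=0,i=4
  [22] #.##. => .  t=2,i=7
  [21] #.#.# => #  t=2,i=15
  [20] #.#.. => .  t=1,i=9
  [19] #..## => #  t=1,i=5
  [18] #..#. => #  t=4,i=11
  [17] #...# => .  t=1,i=1
  [16] #.... => #  t=0,i=16
  [15] .#### => #  t=0,i=9
  [14] .###. => .  t=0,i=5
  [13] .##.# => #  t=1,i=7
  [12] .##.. => #  t=1,i=17
  [11] .#.## => #  t=0,i=3
  [10] .#.#. => #  t=2,i=16
  [9] .#..# => .  t=1,i=4
  [8] .#... => .  t=1,i=10
  [7] ..### => .  t=2,i=11
  [6] ..##. => .  t=1,i=6
  [5] ..#.# => .  t=0,i=2
  [4] ..#.. => .  t=1,i=3
  [3] ...## => #  t=1,i=15
  [2] ...#. => .  t=0,i=1
  [1] ....# => .  t=0,i=0
  [0] ..... => #  t=0,i=17
  bits 00101100001011011011110000001001 = 741194761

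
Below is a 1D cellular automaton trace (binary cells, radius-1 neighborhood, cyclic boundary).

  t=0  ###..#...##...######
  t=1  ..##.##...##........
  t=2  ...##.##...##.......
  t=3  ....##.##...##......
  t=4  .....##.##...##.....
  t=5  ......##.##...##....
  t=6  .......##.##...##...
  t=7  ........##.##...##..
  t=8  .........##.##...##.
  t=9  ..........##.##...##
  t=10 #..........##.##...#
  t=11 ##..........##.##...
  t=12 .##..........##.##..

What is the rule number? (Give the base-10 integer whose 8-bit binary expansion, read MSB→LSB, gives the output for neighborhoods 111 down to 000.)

  [7] ### => .  t=0,i=0
  [6] ##. => #  t=0,i=2
  [5] #.# => #  t=1,i=4
  [4] #.. => #  t=0,i=3
  [3] .## => .  t=0,i=9
  [2] .#. => #  t=0,i=5
  [1] ..# => .  t=0,i=4
  [0] ... => .  t=0,i=7
  bits 01110100 = 116

116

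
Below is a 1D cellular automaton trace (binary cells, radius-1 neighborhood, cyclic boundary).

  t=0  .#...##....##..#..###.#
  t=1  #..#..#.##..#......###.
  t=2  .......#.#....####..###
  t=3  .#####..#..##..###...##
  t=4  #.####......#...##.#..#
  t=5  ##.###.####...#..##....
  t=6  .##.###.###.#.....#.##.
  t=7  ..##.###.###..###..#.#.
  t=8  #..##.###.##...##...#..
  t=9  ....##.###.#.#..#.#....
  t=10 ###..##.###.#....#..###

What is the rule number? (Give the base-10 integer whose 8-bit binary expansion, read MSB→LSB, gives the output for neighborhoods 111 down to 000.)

225

  ###|#  b7=1 t=0,i=19
  ##.|#  b6=1 t=0,i=6
  #.#|#  b5=1 t=0,i=0
  #..|.  b4=0 t=0,i=2
  .##|.  b3=0 t=0,i=5
  .#.|.  b2=0 t=0,i=1
  ..#|.  b1=0 t=0,i=4
  ...|#  b0=1 t=0,i=3
  bits 11100001 = 225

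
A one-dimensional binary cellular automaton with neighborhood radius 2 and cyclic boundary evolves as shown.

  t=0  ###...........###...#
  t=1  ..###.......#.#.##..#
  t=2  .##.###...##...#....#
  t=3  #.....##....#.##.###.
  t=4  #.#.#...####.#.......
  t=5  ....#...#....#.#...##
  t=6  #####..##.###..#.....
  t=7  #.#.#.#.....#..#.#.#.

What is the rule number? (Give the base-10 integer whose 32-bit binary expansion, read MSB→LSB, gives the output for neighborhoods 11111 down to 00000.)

2434336918

  ##### -> #   bit 31 = 1  t=6,i=2
  ####. -> .   bit 30 = 0  t=0,i=1
  ###.# -> .   bit 29 = 0  t=3,i=19
  ###.. -> #   bit 28 = 1  t=0,i=2
  ##.## -> .   bit 27 = 0  t=2,i=3
  ##.#. -> .   bit 26 = 0  t=3,i=20
  ##..# -> .   bit 25 = 0  t=1,i=18
  ##... -> #   bit 24 = 1  t=0,i=3
  #.### -> .   bit 23 = 0  t=2,i=4
  #.##. -> .   bit 22 = 0  t=1,i=16
  #.#.# -> .   bit 21 = 0  t=1,i=14
  #.#.. -> #   bit 20 = 1  t=3,i=0
  #..## -> #   bit 19 = 1  t=1,i=1
  #..#. -> .   bit 18 = 0  t=1,i=19
  #...# -> .   bit 17 = 0  t=0,i=18
  #.... -> #   bit 16 = 1  t=0,i=4
  .#### -> .   bit 15 = 0  t=0,i=0
  .###. -> .   bit 14 = 0  t=0,i=15
  .##.# -> .   bit 13 = 0  t=2,i=2
  .##.. -> .   bit 12 = 0  t=1,i=17
  .#.## -> #   bit 11 = 1  t=1,i=15
  .#.#. -> .   bit 10 = 0  t=1,i=13
  .#..# -> .   bit 9 = 0  t=1,i=0
  .#... -> .   bit 8 = 0  t=2,i=16
  ..### -> #   bit 7 = 1  t=0,i=14
  ..##. -> .   bit 6 = 0  t=2,i=10
  ..#.# -> .   bit 5 = 0  t=1,i=12
  ..#.. -> #   bit 4 = 1  t=1,i=20
  ...## -> .   bit 3 = 0  t=0,i=13
  ...#. -> #   bit 2 = 1  t=1,i=11
  ....# -> #   bit 1 = 1  t=0,i=12
  ..... -> .   bit 0 = 0  t=0,i=5
  bits 10010001000110010000100010010110 = 2434336918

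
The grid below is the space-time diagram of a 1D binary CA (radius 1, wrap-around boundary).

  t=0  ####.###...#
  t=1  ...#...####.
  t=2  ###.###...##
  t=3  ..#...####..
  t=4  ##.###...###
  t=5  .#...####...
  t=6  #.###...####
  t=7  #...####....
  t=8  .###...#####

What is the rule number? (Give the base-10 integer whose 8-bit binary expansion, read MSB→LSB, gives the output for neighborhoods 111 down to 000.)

83

  ###|.  b7=0 t=0,i=0
  ##.|#  b6=1 t=0,i=3
  #.#|.  b5=0 t=0,i=4
  #..|#  b4=1 t=0,i=8
  .##|.  b3=0 t=0,i=5
  .#.|.  b2=0 t=1,i=3
  ..#|#  b1=1 t=0,i=10
  ...|#  b0=1 t=0,i=9
  bits 01010011 = 83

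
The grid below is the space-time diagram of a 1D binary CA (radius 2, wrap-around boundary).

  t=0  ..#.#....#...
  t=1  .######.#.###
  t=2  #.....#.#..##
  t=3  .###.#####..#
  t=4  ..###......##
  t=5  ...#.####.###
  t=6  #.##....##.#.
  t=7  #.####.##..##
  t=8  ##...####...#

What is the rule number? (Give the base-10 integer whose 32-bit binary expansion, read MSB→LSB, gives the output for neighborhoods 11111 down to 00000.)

  [31] ##### => .  t=1,i=3
  [30] ####. => .  t=1,i=5
  [29] ###.# => #  t=1,i=6
  [28] ###.. => .  t=2,i=0
  [27] ##.## => #  t=1,i=0
  [26] ##.#. => .  t=1,i=7
  [25] ##..# => .  t=3,i=10
  [24] ##... => #  t=2,i=1
  [23] #.### => .  t=1,i=1
  [22] #.##. => #  t=6,i=2
  [21] #.#.# => #  t=1,i=8
  [20] #.#.. => #  t=0,i=4
  [19] #..## => .  t=2,i=10
  [18] #..#. => #  t=3,i=11
  [17] #...# => .  t=5,i=1
  [16] #.... => #  t=0,i=6
  [15] .#### => .  t=1,i=2
  [14] .###. => #  t=1,i=11
  [13] .##.# => .  t=6,i=9
  [12] .##.. => #  t=4,i=12
  [11] .#.## => .  t=1,i=9
  [10] .#.#. => #  t=0,i=3
  [9] .#..# => #  t=2,i=9
  [8] .#... => #  t=0,i=5
  [7] ..### => .  t=2,i=11
  [6] ..##. => #  t=4,i=11
  [5] ..#.# => #  t=0,i=2
  [4] ..#.. => .  t=0,i=9
  [3] ...## => #  t=4,i=10
  [2] ...#. => #  t=0,i=1
  [1] ....# => .  t=0,i=0
  [0] ..... => #  t=0,i=12
  bits 00101001011101010101011101101101 = 695555949

695555949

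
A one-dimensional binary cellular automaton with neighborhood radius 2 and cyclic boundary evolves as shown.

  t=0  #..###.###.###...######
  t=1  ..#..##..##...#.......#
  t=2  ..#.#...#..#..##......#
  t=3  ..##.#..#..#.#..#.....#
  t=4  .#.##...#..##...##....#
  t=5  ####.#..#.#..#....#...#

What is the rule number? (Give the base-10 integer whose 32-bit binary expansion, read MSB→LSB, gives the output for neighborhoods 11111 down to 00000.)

1835543856

  ##### -> .   bit 31 = 0  t=0,i=19
  ####. -> #   bit 30 = 1  t=0,i=22
  ###.# -> #   bit 29 = 1  t=0,i=5
  ###.. -> .   bit 28 = 0  t=0,i=0
  ##.## -> #   bit 27 = 1  t=0,i=6
  ##.#. -> #   bit 26 = 1  t=3,i=4
  ##..# -> .   bit 25 = 0  t=0,i=1
  ##... -> #   bit 24 = 1  t=0,i=14
  #.### -> .   bit 23 = 0  t=0,i=7
  #.##. -> #   bit 22 = 1  t=4,i=3
  #.#.# -> #   bit 21 = 1  t=4,i=1
  #.#.. -> .   bit 20 = 0  t=2,i=4
  #..## -> #   bit 19 = 1  t=0,i=2
  #..#. -> .   bit 18 = 0  t=1,i=1
  #...# -> .   bit 17 = 0  t=0,i=15
  #.... -> .   bit 16 = 0  t=1,i=16
  .#### -> .   bit 15 = 0  t=0,i=18
  .###. -> .   bit 14 = 0  t=0,i=4
  .##.# -> #   bit 13 = 1  t=3,i=3
  .##.. -> .   bit 12 = 0  t=1,i=6
  .#.## -> #   bit 11 = 1  t=4,i=2
  .#.#. -> #   bit 10 = 1  t=2,i=3
  .#..# -> .   bit 9 = 0  t=1,i=0
  .#... -> #   bit 8 = 1  t=1,i=15
  ..### -> .   bit 7 = 0  t=0,i=3
  ..##. -> .   bit 6 = 0  t=1,i=5
  ..#.# -> #   bit 5 = 1  t=2,i=2
  ..#.. -> #   bit 4 = 1  t=1,i=2
  ...## -> .   bit 3 = 0  t=0,i=16
  ...#. -> .   bit 2 = 0  t=1,i=13
  ....# -> .   bit 1 = 0  t=1,i=20
  ..... -> .   bit 0 = 0  t=1,i=17
  bits 01101101011010000010110100110000 = 1835543856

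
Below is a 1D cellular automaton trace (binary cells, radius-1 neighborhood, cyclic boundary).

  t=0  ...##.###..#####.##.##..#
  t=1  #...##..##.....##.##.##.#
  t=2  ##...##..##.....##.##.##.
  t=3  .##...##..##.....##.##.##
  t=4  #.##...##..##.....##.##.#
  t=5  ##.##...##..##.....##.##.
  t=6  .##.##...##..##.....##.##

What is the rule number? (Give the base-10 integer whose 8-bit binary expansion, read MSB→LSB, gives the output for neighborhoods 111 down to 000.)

116

  nb ###: next=.  (t=0,i=7, bit7=0)
  nb ##.: next=#  (t=0,i=4, bit6=1)
  nb #.#: next=#  (t=0,i=5, bit5=1)
  nb #..: next=#  (t=0,i=0, bit4=1)
  nb .##: next=.  (t=0,i=3, bit3=0)
  nb .#.: next=#  (t=0,i=24, bit2=1)
  nb ..#: next=.  (t=0,i=2, bit1=0)
  nb ...: next=.  (t=0,i=1, bit0=0)
  bits 01110100 = 116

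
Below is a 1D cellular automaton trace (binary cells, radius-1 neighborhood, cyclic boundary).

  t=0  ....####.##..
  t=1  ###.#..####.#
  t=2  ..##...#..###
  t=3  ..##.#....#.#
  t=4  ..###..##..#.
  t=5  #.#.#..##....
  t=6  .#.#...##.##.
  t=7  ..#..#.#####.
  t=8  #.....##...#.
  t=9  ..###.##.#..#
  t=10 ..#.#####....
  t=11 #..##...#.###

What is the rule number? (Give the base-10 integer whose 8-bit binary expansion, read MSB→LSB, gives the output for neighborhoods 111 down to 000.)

  ###|.  b7=0 t=0,i=5
  ##.|#  b6=1 t=0,i=7
  #.#|#  b5=1 t=0,i=8
  #..|.  b4=0 t=0,i=11
  .##|#  b3=1 t=0,i=4
  .#.|.  b2=0 t=1,i=4
  ..#|.  b1=0 t=0,i=3
  ...|#  b0=1 t=0,i=0
  bits 01101001 = 105

105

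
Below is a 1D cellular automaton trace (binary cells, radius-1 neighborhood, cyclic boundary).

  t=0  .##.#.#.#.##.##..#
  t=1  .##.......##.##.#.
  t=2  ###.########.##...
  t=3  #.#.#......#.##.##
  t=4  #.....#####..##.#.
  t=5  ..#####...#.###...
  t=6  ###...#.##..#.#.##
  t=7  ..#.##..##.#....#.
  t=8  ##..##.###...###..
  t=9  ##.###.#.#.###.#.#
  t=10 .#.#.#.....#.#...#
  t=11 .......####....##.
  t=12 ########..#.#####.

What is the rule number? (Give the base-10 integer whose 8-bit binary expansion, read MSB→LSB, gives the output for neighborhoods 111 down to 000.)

  ### -> .   bit 7 = 0  t=2,i=1
  ##. -> #   bit 6 = 1  t=0,i=2
  #.# -> .   bit 5 = 0  t=0,i=0
  #.. -> .   bit 4 = 0  t=0,i=15
  .## -> #   bit 3 = 1  t=0,i=1
  .#. -> .   bit 2 = 0  t=0,i=4
  ..# -> #   bit 1 = 1  t=0,i=16
  ... -> #   bit 0 = 1  t=1,i=4
  bits 01001011 = 75

75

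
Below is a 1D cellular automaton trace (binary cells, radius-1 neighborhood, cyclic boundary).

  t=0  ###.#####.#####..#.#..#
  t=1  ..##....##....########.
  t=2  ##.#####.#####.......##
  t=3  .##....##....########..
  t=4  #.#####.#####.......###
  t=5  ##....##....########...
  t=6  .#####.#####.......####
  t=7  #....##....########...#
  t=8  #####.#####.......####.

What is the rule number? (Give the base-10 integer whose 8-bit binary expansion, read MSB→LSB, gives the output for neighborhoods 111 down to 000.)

  nb ###: next=.  (t=0,i=0, bit7=0)
  nb ##.: next=#  (t=0,i=2, bit6=1)
  nb #.#: next=#  (t=0,i=3, bit5=1)
  nb #..: next=#  (t=0,i=15, bit4=1)
  nb .##: next=.  (t=0,i=4, bit3=0)
  nb .#.: next=#  (t=0,i=17, bit2=1)
  nb ..#: next=#  (t=0,i=16, bit1=1)
  nb ...: next=#  (t=1,i=0, bit0=1)
  bits 01110111 = 119

119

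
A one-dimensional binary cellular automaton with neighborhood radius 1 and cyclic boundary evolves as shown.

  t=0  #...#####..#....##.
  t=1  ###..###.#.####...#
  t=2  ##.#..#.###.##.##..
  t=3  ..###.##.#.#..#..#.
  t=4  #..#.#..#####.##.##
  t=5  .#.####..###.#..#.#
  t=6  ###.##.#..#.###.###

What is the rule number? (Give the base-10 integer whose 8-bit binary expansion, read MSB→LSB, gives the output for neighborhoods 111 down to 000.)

181

  nb ###: next=#  (t=0,i=5, bit7=1)
  nb ##.: next=.  (t=0,i=8, bit6=0)
  nb #.#: next=#  (t=0,i=18, bit5=1)
  nb #..: next=#  (t=0,i=1, bit4=1)
  nb .##: next=.  (t=0,i=4, bit3=0)
  nb .#.: next=#  (t=0,i=0, bit2=1)
  nb ..#: next=.  (t=0,i=3, bit1=0)
  nb ...: next=#  (t=0,i=2, bit0=1)
  bits 10110101 = 181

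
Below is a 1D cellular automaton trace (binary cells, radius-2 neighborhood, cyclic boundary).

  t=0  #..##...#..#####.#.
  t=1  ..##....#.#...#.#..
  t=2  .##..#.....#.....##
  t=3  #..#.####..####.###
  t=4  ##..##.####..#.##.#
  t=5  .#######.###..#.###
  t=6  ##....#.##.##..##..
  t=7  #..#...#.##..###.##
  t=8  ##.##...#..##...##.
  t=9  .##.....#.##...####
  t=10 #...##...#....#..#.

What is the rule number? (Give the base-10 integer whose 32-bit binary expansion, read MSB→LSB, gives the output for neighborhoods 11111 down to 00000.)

1586047321

  #####|.  b31=0 t=0,i=13
  ####.|#  b30=1 t=0,i=14
  ###.#|.  b29=0 t=0,i=15
  ###..|#  b28=1 t=3,i=0
  ##.##|#  b27=1 t=2,i=0
  ##.#.|#  b26=1 t=0,i=16
  ##..#|#  b25=1 t=2,i=3
  ##...|.  b24=0 t=0,i=5
  #.###|#  b23=1 t=3,i=5
  #.##.|.  b22=0 t=2,i=1
  #.#.#|.  b21=0 t=0,i=17
  #.#..|.  b20=0 t=0,i=0
  #..##|#  b19=1 t=0,i=2
  #..#.|.  b18=0 t=2,i=4
  #...#|.  b17=0 t=0,i=6
  #....|#  b16=1 t=1,i=5
  .####|.  b15=0 t=0,i=12
  .###.|.  b14=0 t=4,i=0
  .##.#|#  b13=1 t=2,i=18
  .##..|.  b12=0 t=0,i=4
  .#.##|#  b11=1 t=3,i=4
  .#.#.|.  b10=0 t=0,i=18
  .#..#|.  b9=0 t=0,i=1
  .#...|#  b8=1 t=1,i=11
  ..###|.  b7=0 t=0,i=11
  ..##.|#  b6=1 t=0,i=3
  ..#.#|.  b5=0 t=1,i=8
  ..#..|#  b4=1 t=0,i=8
  ...##|#  b3=1 t=1,i=1
  ...#.|.  b2=0 t=0,i=7
  ....#|.  b1=0 t=1,i=0
  .....|#  b0=1 t=2,i=8
  bits 01011110100010010010100101011001 = 1586047321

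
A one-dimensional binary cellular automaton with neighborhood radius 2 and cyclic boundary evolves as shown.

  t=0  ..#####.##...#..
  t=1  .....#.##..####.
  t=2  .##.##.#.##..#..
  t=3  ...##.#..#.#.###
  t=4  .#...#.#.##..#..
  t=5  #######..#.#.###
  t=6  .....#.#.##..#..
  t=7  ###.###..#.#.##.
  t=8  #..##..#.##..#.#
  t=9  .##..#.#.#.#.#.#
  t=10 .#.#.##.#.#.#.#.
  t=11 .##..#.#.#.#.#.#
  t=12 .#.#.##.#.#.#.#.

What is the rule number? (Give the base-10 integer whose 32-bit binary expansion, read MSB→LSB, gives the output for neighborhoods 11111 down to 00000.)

  nb #####: next=.  (t=0,i=4, bit31=0)
  nb ####.: next=#  (t=0,i=5, bit30=1)
  nb ###.#: next=.  (t=0,i=6, bit29=0)
  nb ###..: next=.  (t=1,i=14, bit28=0)
  nb ##.##: next=#  (t=0,i=7, bit27=1)
  nb ##.#.: next=#  (t=2,i=6, bit26=1)
  nb ##..#: next=#  (t=1,i=9, bit25=1)
  nb ##...: next=.  (t=0,i=10, bit24=0)
  nb #.###: next=#  (t=3,i=13, bit23=1)
  nb #.##.: next=#  (t=0,i=8, bit22=1)
  nb #.#.#: next=.  (t=2,i=7, bit21=0)
  nb #.#..: next=.  (t=3,i=6, bit20=0)
  nb #..##: next=#  (t=1,i=10, bit19=1)
  nb #..#.: next=.  (t=2,i=12, bit18=0)
  nb #...#: next=#  (t=0,i=11, bit17=1)
  nb #....: next=.  (t=0,i=15, bit16=0)
  nb .####: next=.  (t=0,i=3, bit15=0)
  nb .###.: next=.  (t=3,i=14, bit14=0)
  nb .##.#: next=.  (t=2,i=2, bit13=0)
  nb .##..: next=.  (t=0,i=9, bit12=0)
  nb .#.##: next=.  (t=1,i=6, bit11=0)
  nb .#.#.: next=#  (t=3,i=10, bit10=1)
  nb .#..#: next=#  (t=3,i=7, bit9=1)
  nb .#...: next=#  (t=0,i=14, bit8=1)
  nb ..###: next=.  (t=0,i=2, bit7=0)
  nb ..##.: next=.  (t=2,i=1, bit6=0)
  nb ..#.#: next=#  (t=1,i=5, bit5=1)
  nb ..#..: next=#  (t=0,i=13, bit4=1)
  nb ...##: next=.  (t=0,i=1, bit3=0)
  nb ...#.: next=#  (t=0,i=12, bit2=1)
  nb ....#: next=.  (t=0,i=0, bit1=0)
  nb .....: next=#  (t=1,i=1, bit0=1)
  bits 01001110110010100000011100110101 = 1321862965

1321862965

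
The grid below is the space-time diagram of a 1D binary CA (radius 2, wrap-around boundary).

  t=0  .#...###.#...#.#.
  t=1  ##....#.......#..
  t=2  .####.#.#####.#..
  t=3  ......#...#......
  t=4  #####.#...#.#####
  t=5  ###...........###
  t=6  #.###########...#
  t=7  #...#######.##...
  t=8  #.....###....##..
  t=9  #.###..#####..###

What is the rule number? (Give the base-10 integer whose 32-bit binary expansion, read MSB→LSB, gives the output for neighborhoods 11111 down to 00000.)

  #####|#  b31=1 t=2,i=10
  ####.|.  b30=0 t=2,i=3
  ###.#|.  b29=0 t=0,i=7
  ###..|#  b28=1 t=5,i=2
  ##.##|.  b27=0 t=6,i=1
  ##.#.|.  b26=0 t=0,i=8
  ##..#|#  b25=1 t=8,i=15
  ##...|#  b24=1 t=1,i=2
  #.###|.  b23=0 t=2,i=8
  #.##.|.  b22=0 t=7,i=12
  #.#.#|#  b21=1 t=2,i=6
  #.#..|.  b20=0 t=0,i=9
  #..##|.  b19=0 t=1,i=16
  #..#.|#  b18=1 t=0,i=0
  #...#|.  b17=0 t=0,i=3
  #....|#  b16=1 t=1,i=3
  .####|.  b15=0 t=2,i=2
  .###.|#  b14=1 t=0,i=6
  .##.#|#  b13=1 t=6,i=0
  .##..|#  b12=1 t=1,i=1
  .#.##|.  b11=0 t=2,i=7
  .#.#.|#  b10=1 t=0,i=14
  .#..#|.  b9=0 t=0,i=16
  .#...|.  b8=0 t=0,i=2
  ..###|.  b7=0 t=0,i=5
  ..##.|.  b6=0 t=1,i=0
  ..#.#|.  b5=0 t=0,i=13
  ..#..|#  b4=1 t=0,i=1
  ...##|.  b3=0 t=0,i=4
  ...#.|.  b2=0 t=0,i=12
  ....#|#  b1=1 t=1,i=4
  .....|#  b0=1 t=1,i=9
  bits 10010011001001010111010000010011 = 2468705299

2468705299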